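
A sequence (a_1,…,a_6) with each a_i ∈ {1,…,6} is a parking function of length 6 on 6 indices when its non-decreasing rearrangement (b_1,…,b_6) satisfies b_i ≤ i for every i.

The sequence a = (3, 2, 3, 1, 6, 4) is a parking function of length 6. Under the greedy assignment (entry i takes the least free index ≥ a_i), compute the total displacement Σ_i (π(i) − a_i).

2

Σπ = 6·7/2 = 21 (π permutes [6]); Σa = 3+2+3+1+6+4 = 19; disp = 21−19 = 2.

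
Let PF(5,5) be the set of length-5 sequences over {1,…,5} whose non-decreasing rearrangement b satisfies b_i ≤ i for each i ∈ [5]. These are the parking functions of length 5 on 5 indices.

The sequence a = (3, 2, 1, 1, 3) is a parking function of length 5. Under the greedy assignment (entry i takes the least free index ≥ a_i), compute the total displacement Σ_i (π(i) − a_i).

Σπ = 5·6/2 = 15 (π permutes [5]); Σa = 3+2+1+1+3 = 10; disp = 15−10 = 5.

5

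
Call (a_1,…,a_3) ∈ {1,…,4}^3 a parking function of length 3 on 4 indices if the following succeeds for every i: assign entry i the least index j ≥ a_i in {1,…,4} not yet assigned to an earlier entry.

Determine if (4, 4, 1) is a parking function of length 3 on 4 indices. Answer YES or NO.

NO

Sorted: b = (1, 4, 4).
  b_1=1 ≤ 2
  b_2=4 > 3
  fails at i=2 ⇒ NO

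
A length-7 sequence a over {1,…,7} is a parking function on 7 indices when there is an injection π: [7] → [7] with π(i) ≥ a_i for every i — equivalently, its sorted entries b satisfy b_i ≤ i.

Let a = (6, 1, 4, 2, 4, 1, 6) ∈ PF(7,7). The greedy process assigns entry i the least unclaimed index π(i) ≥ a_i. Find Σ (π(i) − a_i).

4

Σπ = 28 ({1..7} each once); Σa = 6+1+4+2+4+1+6 = 24; disp = 28−24 = 4.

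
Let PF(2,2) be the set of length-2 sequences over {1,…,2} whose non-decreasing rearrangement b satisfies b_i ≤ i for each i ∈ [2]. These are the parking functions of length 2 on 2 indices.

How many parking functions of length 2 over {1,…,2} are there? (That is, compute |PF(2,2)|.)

|PF| = (2+1−2)·(2+1)^{2−1} = 1×3 = 3
Example (2,1) → sorted (1,2): b_i ≤ i ∀i, a PF.

3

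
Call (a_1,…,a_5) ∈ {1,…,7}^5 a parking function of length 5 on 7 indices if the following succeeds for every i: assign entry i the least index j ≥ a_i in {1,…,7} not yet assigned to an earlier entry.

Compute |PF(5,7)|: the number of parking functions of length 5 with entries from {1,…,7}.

Count = (7+1−5)·(7+1)^{5−1} = 3 · 4096 = 12288 (Pollak)
Example (5,1,2,1,6) → sorted (1,1,2,5,6): b_i ≤ 2+i ∀i, a PF.

12288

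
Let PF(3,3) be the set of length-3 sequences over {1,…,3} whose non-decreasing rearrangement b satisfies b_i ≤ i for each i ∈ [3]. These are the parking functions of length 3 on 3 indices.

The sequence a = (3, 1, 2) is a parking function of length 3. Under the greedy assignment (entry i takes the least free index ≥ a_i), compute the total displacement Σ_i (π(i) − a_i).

0

Σπ = 6 ({1..3} each once); Σa = 3+1+2 = 6; disp = 6−6 = 0.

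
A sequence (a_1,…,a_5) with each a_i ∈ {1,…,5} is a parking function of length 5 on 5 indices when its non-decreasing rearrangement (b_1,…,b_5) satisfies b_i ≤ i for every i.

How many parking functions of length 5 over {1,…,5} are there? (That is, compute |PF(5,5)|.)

1296

Count = 1·6^4 = 1 · 1296 = 1296
E.g. (2,4,1,3,1) → sorted (1,1,2,3,4): b_i ≤ i ∀i, a PF.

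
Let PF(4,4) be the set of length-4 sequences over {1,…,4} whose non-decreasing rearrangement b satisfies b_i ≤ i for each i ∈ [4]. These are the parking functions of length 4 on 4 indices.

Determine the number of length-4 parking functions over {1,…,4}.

|PF| = (4−4+1)·(4+1)^(4−1) = 1×125 = 125 [KW]
Check (1,1,1,1) → sorted (1,1,1,1): b_i ≤ i ∀i, a PF.

125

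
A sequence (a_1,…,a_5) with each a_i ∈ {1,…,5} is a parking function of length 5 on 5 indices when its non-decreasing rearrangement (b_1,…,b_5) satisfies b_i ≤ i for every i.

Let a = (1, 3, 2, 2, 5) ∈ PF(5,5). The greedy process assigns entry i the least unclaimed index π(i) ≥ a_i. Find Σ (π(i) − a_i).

2

Σπ = 15 ({1..5} each once); Σa = 1+3+2+2+5 = 13; disp = 15−13 = 2.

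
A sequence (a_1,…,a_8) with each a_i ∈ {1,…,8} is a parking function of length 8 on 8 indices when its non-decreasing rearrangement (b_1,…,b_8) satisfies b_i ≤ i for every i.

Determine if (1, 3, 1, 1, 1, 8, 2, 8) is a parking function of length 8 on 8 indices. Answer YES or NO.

NO

Order a: b = (1, 1, 1, 1, 2, 3, 8, 8).
  b_1=1 ≤ 1
  b_2=1 ≤ 2
  b_3=1 ≤ 3
  b_4=1 ≤ 4
  b_5=2 ≤ 5
  b_6=3 ≤ 6
  b_7=8 > 7
  fails at i=7 ⇒ NO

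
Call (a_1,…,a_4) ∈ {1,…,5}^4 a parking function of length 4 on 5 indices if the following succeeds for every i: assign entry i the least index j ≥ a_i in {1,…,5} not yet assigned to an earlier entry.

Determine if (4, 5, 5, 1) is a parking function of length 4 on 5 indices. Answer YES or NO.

Rearranged: b = (1, 4, 5, 5).
  b_1=1 ≤ 2
  b_2=4 > 3
  fails at i=2 ⇒ NO

NO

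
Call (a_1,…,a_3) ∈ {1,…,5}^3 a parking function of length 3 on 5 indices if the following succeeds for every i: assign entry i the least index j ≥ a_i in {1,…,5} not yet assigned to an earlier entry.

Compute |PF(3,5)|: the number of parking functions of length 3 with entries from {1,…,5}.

108

|PF(3,5)| = (5+1−3)·(5+1)^{3−1} = 3×36 = 108 (Pollak)
E.g. (5,3,3) → sorted (3,3,5): b_i ≤ 2+i ∀i, a PF.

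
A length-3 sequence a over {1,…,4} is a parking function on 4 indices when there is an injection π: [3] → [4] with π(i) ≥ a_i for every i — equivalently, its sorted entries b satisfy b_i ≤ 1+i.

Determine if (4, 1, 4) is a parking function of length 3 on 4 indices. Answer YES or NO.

Sorted: b = (1, 4, 4).
  b_1=1 ≤ 2
  b_2=4 > 3
  fails at i=2 ⇒ NO

NO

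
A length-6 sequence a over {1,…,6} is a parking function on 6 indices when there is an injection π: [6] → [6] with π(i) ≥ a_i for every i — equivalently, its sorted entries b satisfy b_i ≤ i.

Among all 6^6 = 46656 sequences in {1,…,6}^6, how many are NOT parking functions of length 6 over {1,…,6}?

Count = (6−6+1)·(6+1)^(6−1) = 1×16807 = 16807
One tuple (2,3,2,4,3,2) → sorted (2,2,2,3,3,4): b_1=2>1, not a PF.
6^6 − 16807 = 46656 − 16807 = 29849

29849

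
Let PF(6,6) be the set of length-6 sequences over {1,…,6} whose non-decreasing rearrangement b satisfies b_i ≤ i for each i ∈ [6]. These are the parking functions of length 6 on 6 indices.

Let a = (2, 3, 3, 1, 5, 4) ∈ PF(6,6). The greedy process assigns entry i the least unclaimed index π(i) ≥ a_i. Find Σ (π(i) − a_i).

Σπ = 6·7/2 = 21 (π permutes [6]); Σa = 2+3+3+1+5+4 = 18; disp = 21−18 = 3.

3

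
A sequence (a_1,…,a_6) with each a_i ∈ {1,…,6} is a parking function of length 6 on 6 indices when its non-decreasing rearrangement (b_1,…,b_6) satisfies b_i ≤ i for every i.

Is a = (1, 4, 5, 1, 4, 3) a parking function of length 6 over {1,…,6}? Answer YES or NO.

Sorted: b = (1, 1, 3, 4, 4, 5).
  b_1=1 ≤ 1
  b_2=1 ≤ 2
  b_3=3 ≤ 3
  b_4=4 ≤ 4
  b_5=4 ≤ 5
  b_6=5 ≤ 6
All bounds hold ⇒ YES

YES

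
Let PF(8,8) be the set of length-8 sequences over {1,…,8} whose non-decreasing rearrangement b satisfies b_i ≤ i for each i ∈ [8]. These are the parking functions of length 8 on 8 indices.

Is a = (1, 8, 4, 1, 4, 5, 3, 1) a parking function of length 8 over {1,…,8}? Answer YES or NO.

Order a: b = (1, 1, 1, 3, 4, 4, 5, 8).
  b_1=1 ≤ 1
  b_2=1 ≤ 2
  b_3=1 ≤ 3
  b_4=3 ≤ 4
  b_5=4 ≤ 5
  b_6=4 ≤ 6
  b_7=5 ≤ 7
  b_8=8 ≤ 8
All bounds hold ⇒ YES

YES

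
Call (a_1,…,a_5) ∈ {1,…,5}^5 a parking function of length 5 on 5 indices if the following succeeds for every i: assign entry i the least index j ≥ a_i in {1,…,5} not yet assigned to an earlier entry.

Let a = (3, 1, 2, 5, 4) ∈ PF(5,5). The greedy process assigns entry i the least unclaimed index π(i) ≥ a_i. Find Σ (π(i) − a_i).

0

Σπ = 5·6/2 = 15 (π permutes [5]); Σa = 3+1+2+5+4 = 15; disp = 15−15 = 0.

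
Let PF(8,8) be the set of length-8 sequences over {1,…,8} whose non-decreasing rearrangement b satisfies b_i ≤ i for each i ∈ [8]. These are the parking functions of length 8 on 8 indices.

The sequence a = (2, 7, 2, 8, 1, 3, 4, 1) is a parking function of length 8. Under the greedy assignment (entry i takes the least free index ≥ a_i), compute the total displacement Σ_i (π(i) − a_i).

8

Σπ(i) = 1+…+8 = 36; Σa = 2+7+2+8+1+3+4+1 = 28; disp = 36−28 = 8.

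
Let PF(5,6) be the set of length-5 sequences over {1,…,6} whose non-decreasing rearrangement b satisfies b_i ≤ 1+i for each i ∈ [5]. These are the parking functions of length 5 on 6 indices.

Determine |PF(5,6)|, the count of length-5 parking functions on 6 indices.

Count = (6+1−5)·(6+1)^{5−1} = 2·2401 = 4802 (Pollak)
Check (1,6,2,2,2) → sorted (1,2,2,2,6): b_i ≤ 1+i ∀i, a PF.

4802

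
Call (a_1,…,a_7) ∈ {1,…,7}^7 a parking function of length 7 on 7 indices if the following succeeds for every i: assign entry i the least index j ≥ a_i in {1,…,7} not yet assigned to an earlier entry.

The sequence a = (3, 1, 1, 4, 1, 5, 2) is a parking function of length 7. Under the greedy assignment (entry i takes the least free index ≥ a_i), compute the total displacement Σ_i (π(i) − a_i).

Σπ = 7·8/2 = 28 (π permutes [7]); Σa = 3+1+1+4+1+5+2 = 17; disp = 28−17 = 11.

11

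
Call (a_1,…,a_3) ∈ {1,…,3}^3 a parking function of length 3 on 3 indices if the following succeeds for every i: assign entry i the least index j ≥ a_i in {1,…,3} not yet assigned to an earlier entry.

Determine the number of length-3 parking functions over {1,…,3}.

|PF(3,3)| = 1·4^2 = 1 · 16 = 16 (Pollak)
E.g. (3,2,1) → sorted (1,2,3): b_i ≤ i ∀i, a PF.

16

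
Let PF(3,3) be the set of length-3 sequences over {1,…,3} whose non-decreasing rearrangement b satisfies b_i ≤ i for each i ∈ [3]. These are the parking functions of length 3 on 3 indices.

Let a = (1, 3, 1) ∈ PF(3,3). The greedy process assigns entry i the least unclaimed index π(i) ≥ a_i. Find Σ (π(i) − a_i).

1

Σπ(i) = 1+…+3 = 6; Σa = 1+3+1 = 5; disp = 6−5 = 1.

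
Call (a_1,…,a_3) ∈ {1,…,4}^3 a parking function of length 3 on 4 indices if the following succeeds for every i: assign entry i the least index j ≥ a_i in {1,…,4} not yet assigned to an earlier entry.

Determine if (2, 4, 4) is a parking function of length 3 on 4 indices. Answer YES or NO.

Order a: b = (2, 4, 4).
  b_1=2 ≤ 2
  b_2=4 > 3
  fails at i=2 ⇒ NO

NO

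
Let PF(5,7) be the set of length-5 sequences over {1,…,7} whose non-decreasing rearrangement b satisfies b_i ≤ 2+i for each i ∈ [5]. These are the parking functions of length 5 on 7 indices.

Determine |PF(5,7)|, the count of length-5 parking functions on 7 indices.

#PF = (7+1−5)·(7+1)^{5−1} = 3·4096 = 12288 (Konheim–Weiss)
Example (5,3,2,5,4) → sorted (2,3,4,5,5): b_i ≤ 2+i ∀i, a PF.

12288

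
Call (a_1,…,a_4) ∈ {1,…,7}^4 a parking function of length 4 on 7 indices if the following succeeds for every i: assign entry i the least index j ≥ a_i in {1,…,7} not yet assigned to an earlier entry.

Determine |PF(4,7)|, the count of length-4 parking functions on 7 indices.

2048

|PF(4,7)| = 4·8^3 = 4 · 512 = 2048 (Pollak)
One tuple (2,6,3,7) → sorted (2,3,6,7): b_i ≤ 3+i ∀i, a PF.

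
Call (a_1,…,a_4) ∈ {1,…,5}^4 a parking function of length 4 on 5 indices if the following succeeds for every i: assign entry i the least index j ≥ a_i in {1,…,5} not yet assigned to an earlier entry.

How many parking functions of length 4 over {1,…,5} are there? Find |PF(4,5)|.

#PF = (5−4+1)·(5+1)^(4−1) = 2×216 = 432
E.g. (2,3,5,4) → sorted (2,3,4,5): b_i ≤ 1+i ∀i, a PF.

432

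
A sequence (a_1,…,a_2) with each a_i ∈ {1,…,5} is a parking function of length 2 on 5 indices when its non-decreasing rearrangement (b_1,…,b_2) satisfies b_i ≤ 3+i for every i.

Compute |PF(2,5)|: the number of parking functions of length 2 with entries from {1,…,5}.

Count = (5+1−2)·(5+1)^{2−1} = 4×6 = 24 [KW]
One tuple (1,4) → sorted (1,4): b_i ≤ 3+i ∀i, a PF.

24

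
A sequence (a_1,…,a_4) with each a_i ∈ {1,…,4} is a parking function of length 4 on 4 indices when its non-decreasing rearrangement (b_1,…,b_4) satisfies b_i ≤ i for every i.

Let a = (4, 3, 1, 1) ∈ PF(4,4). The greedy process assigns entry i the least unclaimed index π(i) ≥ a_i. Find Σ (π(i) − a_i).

1

Σπ = 4·5/2 = 10 (π permutes [4]); Σa = 4+3+1+1 = 9; disp = 10−9 = 1.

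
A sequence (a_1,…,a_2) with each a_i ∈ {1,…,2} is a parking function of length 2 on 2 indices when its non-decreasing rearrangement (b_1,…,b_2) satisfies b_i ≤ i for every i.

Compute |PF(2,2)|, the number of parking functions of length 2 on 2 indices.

|PF| = (2−2+1)·(2+1)^(2−1) = 1 · 3 = 3 (Pollak)
Check (2,1) → sorted (1,2): b_i ≤ i ∀i, a PF.

3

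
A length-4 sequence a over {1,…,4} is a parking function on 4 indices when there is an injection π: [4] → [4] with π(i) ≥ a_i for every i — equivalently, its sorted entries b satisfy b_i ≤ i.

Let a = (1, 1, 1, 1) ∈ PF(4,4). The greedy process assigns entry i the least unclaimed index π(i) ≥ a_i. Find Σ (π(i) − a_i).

Σπ = 4·5/2 = 10 (π permutes [4]); Σa = 1+1+1+1 = 4; disp = 10−4 = 6.

6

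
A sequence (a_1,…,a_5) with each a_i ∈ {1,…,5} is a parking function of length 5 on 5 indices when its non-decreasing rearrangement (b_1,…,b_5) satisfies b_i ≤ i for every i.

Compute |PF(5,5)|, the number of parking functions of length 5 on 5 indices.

Count = 1·6^4 = 1·1296 = 1296 [KW]
Example (1,5,2,3,2) → sorted (1,2,2,3,5): b_i ≤ i ∀i, a PF.

1296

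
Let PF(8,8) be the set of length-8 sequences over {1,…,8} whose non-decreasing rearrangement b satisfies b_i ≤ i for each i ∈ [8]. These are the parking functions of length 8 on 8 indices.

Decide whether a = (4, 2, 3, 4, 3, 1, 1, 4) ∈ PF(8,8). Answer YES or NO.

Sorted: b = (1, 1, 2, 3, 3, 4, 4, 4).
  b_1=1 ≤ 1
  b_2=1 ≤ 2
  b_3=2 ≤ 3
  b_4=3 ≤ 4
  b_5=3 ≤ 5
  b_6=4 ≤ 6
  b_7=4 ≤ 7
  b_8=4 ≤ 8
All bounds hold ⇒ YES

YES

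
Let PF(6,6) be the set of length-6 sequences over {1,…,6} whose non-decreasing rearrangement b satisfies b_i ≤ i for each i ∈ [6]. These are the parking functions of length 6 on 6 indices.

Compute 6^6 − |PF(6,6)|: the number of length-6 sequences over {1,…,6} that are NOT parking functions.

29849

|PF(6,6)| = (6+1−6)·(6+1)^{6−1} = 1 · 16807 = 16807 [KW]
E.g. (3,5,3,2,5,3) → sorted (2,3,3,3,5,5): b_1=2>1, not a PF.
6^6 − 16807 = 46656 − 16807 = 29849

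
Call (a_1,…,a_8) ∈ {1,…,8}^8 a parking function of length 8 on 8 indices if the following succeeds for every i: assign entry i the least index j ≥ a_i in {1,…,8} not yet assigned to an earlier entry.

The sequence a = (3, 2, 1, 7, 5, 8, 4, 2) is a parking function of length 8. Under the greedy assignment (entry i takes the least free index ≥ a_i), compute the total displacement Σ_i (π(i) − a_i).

4

Σπ = 8·9/2 = 36 (π permutes [8]); Σa = 3+2+1+7+5+8+4+2 = 32; disp = 36−32 = 4.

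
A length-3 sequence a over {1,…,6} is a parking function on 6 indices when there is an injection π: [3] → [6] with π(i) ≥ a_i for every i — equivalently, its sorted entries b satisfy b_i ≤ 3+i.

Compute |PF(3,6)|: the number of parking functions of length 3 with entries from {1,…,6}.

196

Count = (7−3)·7^(3−1) = 4·49 = 196
Example (6,1,1) → sorted (1,1,6): b_i ≤ 3+i ∀i, a PF.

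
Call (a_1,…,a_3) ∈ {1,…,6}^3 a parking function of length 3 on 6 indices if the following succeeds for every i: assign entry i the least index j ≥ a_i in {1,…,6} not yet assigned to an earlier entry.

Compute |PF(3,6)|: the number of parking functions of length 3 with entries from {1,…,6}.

196

Count = (6−3+1)·(6+1)^(3−1) = 4·49 = 196 [KW]
One tuple (3,3,5) → sorted (3,3,5): b_i ≤ 3+i ∀i, a PF.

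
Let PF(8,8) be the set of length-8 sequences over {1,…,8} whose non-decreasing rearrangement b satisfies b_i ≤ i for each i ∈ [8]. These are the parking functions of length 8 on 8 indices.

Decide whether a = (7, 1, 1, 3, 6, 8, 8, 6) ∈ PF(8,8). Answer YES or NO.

NO

Sorted: b = (1, 1, 3, 6, 6, 7, 8, 8).
  b_1=1 ≤ 1
  b_2=1 ≤ 2
  b_3=3 ≤ 3
  b_4=6 > 4
  fails at i=4 ⇒ NO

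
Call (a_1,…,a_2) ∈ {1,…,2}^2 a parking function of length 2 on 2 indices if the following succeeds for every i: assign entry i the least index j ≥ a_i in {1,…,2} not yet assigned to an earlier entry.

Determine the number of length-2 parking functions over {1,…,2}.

Count = (2+1−2)·(2+1)^{2−1} = 1·3 = 3 (Pollak)
E.g. (2,1) → sorted (1,2): b_i ≤ i ∀i, a PF.

3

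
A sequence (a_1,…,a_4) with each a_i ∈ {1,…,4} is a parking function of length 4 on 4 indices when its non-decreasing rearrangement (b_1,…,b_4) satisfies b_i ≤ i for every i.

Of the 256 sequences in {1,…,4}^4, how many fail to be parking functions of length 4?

|PF| = (4−4+1)·(4+1)^(4−1) = 1×125 = 125 (Pollak)
One tuple (4,3,3,4) → sorted (3,3,4,4): b_1=3>1, not a PF.
So 256 − 125 = 131 fail.

131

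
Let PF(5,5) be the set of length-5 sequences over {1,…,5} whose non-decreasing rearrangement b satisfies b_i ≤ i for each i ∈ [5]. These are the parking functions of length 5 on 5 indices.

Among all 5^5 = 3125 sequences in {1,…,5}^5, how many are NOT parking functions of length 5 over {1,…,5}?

1829

|PF(5,5)| = (5−5+1)·(5+1)^(5−1) = 1 · 1296 = 1296 (Pollak)
Check (4,3,3,1,3) → sorted (1,3,3,3,4): b_2=3>2, not a PF.
Total 3125; non-PF = 3125−1296 = 1829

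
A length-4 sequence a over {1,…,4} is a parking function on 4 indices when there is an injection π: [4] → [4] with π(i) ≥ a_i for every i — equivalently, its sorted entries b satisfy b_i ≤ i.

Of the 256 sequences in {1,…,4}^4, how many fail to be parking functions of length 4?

131

|PF| = (4−4+1)·(4+1)^(4−1) = 1 · 125 = 125 (Pollak)
One tuple (4,4,4,3) → sorted (3,4,4,4): b_1=3>1, not a PF.
4^4 − 125 = 256 − 125 = 131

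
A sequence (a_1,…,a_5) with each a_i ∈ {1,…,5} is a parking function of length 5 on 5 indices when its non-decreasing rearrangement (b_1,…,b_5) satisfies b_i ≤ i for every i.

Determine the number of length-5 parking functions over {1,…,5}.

1296

Count = (6−5)·6^(5−1) = 1·1296 = 1296 (Pollak)
Check (2,4,1,5,3) → sorted (1,2,3,4,5): b_i ≤ i ∀i, a PF.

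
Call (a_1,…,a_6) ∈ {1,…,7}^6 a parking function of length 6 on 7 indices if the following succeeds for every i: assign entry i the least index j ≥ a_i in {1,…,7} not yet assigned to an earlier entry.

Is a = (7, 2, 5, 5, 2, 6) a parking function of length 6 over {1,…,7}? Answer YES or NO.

Rearranged: b = (2, 2, 5, 5, 6, 7).
  b_1=2 ≤ 2
  b_2=2 ≤ 3
  b_3=5 > 4
  fails at i=3 ⇒ NO

NO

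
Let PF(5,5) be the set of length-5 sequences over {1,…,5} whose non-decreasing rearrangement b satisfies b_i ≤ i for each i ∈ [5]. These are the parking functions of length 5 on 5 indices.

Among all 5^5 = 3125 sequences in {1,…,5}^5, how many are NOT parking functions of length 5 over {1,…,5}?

Count = 1·6^4 = 1×1296 = 1296 (Konheim–Weiss)
One tuple (5,4,3,3,2) → sorted (2,3,3,4,5): b_1=2>1, not a PF.
5^5 − 1296 = 3125 − 1296 = 1829

1829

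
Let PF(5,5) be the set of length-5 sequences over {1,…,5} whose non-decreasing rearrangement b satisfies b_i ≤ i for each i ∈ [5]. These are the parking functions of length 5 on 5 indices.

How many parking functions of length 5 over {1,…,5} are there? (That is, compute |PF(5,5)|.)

#PF = (5−5+1)·(5+1)^(5−1) = 1·1296 = 1296 (Konheim–Weiss)
E.g. (4,3,1,4,2) → sorted (1,2,3,4,4): b_i ≤ i ∀i, a PF.

1296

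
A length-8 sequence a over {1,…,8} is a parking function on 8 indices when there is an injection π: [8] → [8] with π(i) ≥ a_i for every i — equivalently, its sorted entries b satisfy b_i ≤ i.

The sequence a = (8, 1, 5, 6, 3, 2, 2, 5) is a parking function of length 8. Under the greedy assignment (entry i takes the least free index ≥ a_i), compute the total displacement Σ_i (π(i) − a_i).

4

Σπ = 8·9/2 = 36 (π permutes [8]); Σa = 8+1+5+6+3+2+2+5 = 32; disp = 36−32 = 4.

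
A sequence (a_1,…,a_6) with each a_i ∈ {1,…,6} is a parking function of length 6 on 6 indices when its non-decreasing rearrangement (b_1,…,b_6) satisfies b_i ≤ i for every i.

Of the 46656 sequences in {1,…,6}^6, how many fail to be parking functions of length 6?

29849

|PF| = (7−6)·7^(6−1) = 1·16807 = 16807 (Pollak)
Check (5,6,6,5,1,6) → sorted (1,5,5,6,6,6): b_2=5>2, not a PF.
So 46656 − 16807 = 29849 fail.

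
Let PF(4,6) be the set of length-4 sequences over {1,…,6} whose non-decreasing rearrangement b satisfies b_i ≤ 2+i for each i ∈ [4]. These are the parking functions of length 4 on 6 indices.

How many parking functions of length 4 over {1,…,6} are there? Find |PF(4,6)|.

1029

|PF| = (6+1−4)·(6+1)^{4−1} = 3·343 = 1029 (Konheim–Weiss)
Example (1,4,4,5) → sorted (1,4,4,5): b_i ≤ 2+i ∀i, a PF.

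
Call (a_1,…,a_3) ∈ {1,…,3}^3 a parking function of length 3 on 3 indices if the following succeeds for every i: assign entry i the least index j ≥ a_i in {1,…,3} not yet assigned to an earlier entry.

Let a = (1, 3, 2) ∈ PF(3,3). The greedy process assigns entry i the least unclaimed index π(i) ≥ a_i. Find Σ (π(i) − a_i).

Σπ = 3·4/2 = 6 (π permutes [3]); Σa = 1+3+2 = 6; disp = 6−6 = 0.

0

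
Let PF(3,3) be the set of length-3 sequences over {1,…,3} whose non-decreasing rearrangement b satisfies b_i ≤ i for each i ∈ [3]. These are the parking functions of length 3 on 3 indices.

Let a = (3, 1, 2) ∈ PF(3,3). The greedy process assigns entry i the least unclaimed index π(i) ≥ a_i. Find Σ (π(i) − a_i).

0

Σπ(i) = 1+…+3 = 6; Σa = 3+1+2 = 6; disp = 6−6 = 0.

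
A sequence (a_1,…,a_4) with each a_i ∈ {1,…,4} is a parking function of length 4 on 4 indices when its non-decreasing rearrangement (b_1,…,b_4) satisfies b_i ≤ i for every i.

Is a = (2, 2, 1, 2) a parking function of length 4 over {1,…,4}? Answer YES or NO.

YES

Order a: b = (1, 2, 2, 2).
  b_1=1 ≤ 1
  b_2=2 ≤ 2
  b_3=2 ≤ 3
  b_4=2 ≤ 4
All bounds hold ⇒ YES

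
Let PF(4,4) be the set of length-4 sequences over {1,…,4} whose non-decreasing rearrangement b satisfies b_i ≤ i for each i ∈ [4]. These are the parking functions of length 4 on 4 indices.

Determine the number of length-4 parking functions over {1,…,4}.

125

|PF| = (4+1−4)·(4+1)^{4−1} = 1 · 125 = 125 (Konheim–Weiss)
E.g. (3,1,4,1) → sorted (1,1,3,4): b_i ≤ i ∀i, a PF.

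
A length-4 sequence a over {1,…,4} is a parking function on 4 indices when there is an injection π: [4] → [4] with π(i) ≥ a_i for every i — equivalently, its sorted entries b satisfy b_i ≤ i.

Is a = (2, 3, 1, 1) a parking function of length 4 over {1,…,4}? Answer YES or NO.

YES

Rearranged: b = (1, 1, 2, 3).
  b_1=1 ≤ 1
  b_2=1 ≤ 2
  b_3=2 ≤ 3
  b_4=3 ≤ 4
All bounds hold ⇒ YES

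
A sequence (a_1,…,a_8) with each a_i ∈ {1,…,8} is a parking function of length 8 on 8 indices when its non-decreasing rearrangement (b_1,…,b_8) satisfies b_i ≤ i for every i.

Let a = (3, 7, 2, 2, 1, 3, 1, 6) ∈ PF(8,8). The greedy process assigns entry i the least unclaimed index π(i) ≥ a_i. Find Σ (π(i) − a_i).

11

Σπ = 36 ({1..8} each once); Σa = 3+7+2+2+1+3+1+6 = 25; disp = 36−25 = 11.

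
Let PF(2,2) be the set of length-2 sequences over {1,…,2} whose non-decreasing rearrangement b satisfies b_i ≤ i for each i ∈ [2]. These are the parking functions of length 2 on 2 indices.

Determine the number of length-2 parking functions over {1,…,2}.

3

|PF(2,2)| = 1·3^1 = 1·3 = 3 (Pollak)
Check (1,1) → sorted (1,1): b_i ≤ i ∀i, a PF.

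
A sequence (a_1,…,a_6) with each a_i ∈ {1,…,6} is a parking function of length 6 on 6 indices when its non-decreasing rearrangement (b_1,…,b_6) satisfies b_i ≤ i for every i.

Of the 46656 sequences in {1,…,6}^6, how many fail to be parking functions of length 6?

|PF(6,6)| = 1·7^5 = 1×16807 = 16807 (Konheim–Weiss)
Example (6,5,2,6,6,5) → sorted (2,5,5,6,6,6): b_1=2>1, not a PF.
Total 46656; non-PF = 46656−16807 = 29849

29849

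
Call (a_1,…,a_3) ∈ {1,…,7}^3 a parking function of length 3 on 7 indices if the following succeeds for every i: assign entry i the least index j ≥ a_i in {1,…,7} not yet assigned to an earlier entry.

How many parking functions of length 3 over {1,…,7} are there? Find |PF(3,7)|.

320

#PF = (7+1−3)·(7+1)^{3−1} = 5 · 64 = 320
E.g. (5,7,3) → sorted (3,5,7): b_i ≤ 4+i ∀i, a PF.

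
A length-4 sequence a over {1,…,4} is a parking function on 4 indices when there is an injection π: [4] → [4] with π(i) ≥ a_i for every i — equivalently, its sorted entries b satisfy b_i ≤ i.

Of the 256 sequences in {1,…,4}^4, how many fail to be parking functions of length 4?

131

Count = 1·5^3 = 1×125 = 125 (Pollak)
E.g. (3,4,4,2) → sorted (2,3,4,4): b_1=2>1, not a PF.
So 256 − 125 = 131 fail.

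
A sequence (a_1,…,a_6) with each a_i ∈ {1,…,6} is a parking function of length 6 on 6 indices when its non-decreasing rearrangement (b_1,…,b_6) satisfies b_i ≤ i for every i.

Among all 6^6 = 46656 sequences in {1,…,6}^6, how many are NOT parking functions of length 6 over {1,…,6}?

|PF| = (6+1−6)·(6+1)^{6−1} = 1·16807 = 16807
Check (4,6,3,4,1,6) → sorted (1,3,4,4,6,6): b_2=3>2, not a PF.
So 46656 − 16807 = 29849 fail.

29849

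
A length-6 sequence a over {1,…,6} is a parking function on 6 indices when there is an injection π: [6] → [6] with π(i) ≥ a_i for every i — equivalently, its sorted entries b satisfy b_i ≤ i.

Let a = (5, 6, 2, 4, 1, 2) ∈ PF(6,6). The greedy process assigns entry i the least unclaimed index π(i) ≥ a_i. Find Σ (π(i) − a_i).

1

Σπ(i) = 1+…+6 = 21; Σa = 5+6+2+4+1+2 = 20; disp = 21−20 = 1.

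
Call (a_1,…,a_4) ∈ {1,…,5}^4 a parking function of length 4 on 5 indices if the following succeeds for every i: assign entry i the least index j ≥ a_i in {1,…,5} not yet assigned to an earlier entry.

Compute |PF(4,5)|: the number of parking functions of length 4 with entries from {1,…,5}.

#PF = (5+1−4)·(5+1)^{4−1} = 2 · 216 = 432 (Pollak)
Example (4,1,2,5) → sorted (1,2,4,5): b_i ≤ 1+i ∀i, a PF.

432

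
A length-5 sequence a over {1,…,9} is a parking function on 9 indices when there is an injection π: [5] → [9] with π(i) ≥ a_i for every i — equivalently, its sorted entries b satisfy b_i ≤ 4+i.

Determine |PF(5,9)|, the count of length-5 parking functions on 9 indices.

#PF = (10−5)·10^(5−1) = 5·10000 = 50000
E.g. (4,1,9,1,4) → sorted (1,1,4,4,9): b_i ≤ 4+i ∀i, a PF.

50000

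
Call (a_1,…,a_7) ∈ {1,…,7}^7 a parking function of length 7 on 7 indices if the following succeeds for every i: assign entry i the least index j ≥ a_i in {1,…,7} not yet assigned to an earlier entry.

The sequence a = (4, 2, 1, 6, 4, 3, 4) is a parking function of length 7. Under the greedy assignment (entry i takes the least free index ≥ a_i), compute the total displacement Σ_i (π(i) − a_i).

4

Σπ = 28 ({1..7} each once); Σa = 4+2+1+6+4+3+4 = 24; disp = 28−24 = 4.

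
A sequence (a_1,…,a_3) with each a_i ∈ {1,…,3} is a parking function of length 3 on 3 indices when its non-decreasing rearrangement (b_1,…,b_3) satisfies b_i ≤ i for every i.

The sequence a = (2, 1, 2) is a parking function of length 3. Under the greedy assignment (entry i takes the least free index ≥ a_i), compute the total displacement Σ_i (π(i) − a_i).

1

Σπ = 6 ({1..3} each once); Σa = 2+1+2 = 5; disp = 6−5 = 1.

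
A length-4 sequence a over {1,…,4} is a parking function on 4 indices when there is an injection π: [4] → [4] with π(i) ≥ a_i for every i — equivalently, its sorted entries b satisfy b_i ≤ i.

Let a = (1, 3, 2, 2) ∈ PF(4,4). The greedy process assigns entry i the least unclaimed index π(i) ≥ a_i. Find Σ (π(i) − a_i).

2

Σπ = 4·5/2 = 10 (π permutes [4]); Σa = 1+3+2+2 = 8; disp = 10−8 = 2.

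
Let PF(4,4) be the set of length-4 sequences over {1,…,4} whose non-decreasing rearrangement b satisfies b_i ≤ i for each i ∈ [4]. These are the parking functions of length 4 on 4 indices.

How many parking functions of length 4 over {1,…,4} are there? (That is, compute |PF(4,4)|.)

|PF(4,4)| = (4+1−4)·(4+1)^{4−1} = 1·125 = 125 (Pollak)
One tuple (1,2,1,3) → sorted (1,1,2,3): b_i ≤ i ∀i, a PF.

125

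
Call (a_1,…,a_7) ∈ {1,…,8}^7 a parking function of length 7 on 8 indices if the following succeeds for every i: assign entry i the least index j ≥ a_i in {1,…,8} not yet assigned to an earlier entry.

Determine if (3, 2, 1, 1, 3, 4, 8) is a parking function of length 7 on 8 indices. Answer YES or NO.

YES

Rearranged: b = (1, 1, 2, 3, 3, 4, 8).
  b_1=1 ≤ 2
  b_2=1 ≤ 3
  b_3=2 ≤ 4
  b_4=3 ≤ 5
  b_5=3 ≤ 6
  b_6=4 ≤ 7
  b_7=8 ≤ 8
All bounds hold ⇒ YES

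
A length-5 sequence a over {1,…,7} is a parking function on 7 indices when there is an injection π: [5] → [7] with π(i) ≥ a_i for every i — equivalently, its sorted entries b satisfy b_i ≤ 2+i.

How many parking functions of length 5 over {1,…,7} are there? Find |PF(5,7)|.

|PF(5,7)| = 3·8^4 = 3·4096 = 12288 (Pollak)
One tuple (1,1,4,3,4) → sorted (1,1,3,4,4): b_i ≤ 2+i ∀i, a PF.

12288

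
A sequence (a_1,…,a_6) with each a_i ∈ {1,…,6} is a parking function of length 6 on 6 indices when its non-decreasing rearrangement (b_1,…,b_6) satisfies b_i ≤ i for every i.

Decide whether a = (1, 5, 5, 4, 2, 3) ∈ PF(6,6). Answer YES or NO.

YES

Rearranged: b = (1, 2, 3, 4, 5, 5).
  b_1=1 ≤ 1
  b_2=2 ≤ 2
  b_3=3 ≤ 3
  b_4=4 ≤ 4
  b_5=5 ≤ 5
  b_6=5 ≤ 6
All bounds hold ⇒ YES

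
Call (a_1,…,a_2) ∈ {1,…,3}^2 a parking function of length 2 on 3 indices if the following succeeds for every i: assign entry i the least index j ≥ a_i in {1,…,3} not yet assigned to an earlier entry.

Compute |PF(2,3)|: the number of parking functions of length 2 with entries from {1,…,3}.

|PF| = (3−2+1)·(3+1)^(2−1) = 2×4 = 8 (Pollak)
One tuple (3,1) → sorted (1,3): b_i ≤ 1+i ∀i, a PF.

8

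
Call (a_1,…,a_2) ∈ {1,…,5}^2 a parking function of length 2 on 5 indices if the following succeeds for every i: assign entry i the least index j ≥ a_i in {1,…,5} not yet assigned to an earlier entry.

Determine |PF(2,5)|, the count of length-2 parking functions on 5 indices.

24

#PF = 4·6^1 = 4·6 = 24
Check (3,1) → sorted (1,3): b_i ≤ 3+i ∀i, a PF.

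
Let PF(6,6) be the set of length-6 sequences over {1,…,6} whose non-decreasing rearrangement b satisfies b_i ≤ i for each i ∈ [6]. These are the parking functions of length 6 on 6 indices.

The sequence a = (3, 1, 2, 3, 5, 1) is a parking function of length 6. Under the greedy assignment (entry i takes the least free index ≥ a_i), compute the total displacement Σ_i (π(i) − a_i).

6

Σπ(i) = 1+…+6 = 21; Σa = 3+1+2+3+5+1 = 15; disp = 21−15 = 6.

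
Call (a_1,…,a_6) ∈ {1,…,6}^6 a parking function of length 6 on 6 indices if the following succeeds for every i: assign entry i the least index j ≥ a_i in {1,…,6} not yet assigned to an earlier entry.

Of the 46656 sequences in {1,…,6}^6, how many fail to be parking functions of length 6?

29849

|PF(6,6)| = (7−6)·7^(6−1) = 1 · 16807 = 16807 (Konheim–Weiss)
E.g. (4,4,4,4,6,6) → sorted (4,4,4,4,6,6): b_1=4>1, not a PF.
So 46656 − 16807 = 29849 fail.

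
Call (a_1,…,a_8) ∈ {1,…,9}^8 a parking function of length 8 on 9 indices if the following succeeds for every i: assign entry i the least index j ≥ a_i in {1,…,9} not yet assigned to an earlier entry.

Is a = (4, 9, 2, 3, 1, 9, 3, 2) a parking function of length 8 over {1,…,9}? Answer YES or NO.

Sorted: b = (1, 2, 2, 3, 3, 4, 9, 9).
  b_1=1 ≤ 2
  b_2=2 ≤ 3
  b_3=2 ≤ 4
  b_4=3 ≤ 5
  b_5=3 ≤ 6
  b_6=4 ≤ 7
  b_7=9 > 8
  fails at i=7 ⇒ NO

NO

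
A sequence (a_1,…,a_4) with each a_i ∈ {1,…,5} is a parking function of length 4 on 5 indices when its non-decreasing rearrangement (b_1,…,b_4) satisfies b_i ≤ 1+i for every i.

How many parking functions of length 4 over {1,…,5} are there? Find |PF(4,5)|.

Count = (5+1−4)·(5+1)^{4−1} = 2×216 = 432 (Pollak)
E.g. (4,5,2,2) → sorted (2,2,4,5): b_i ≤ 1+i ∀i, a PF.

432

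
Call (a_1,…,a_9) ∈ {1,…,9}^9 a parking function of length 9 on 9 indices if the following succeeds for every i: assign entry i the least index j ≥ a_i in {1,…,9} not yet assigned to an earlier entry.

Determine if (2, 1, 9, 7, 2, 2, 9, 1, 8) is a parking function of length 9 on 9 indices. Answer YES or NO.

Sorted: b = (1, 1, 2, 2, 2, 7, 8, 9, 9).
  b_1=1 ≤ 1
  b_2=1 ≤ 2
  b_3=2 ≤ 3
  b_4=2 ≤ 4
  b_5=2 ≤ 5
  b_6=7 > 6
  fails at i=6 ⇒ NO

NO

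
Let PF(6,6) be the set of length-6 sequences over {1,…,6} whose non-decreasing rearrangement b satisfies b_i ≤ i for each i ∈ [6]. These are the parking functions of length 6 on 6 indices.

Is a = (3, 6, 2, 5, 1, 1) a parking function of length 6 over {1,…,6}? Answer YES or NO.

YES

Rearranged: b = (1, 1, 2, 3, 5, 6).
  b_1=1 ≤ 1
  b_2=1 ≤ 2
  b_3=2 ≤ 3
  b_4=3 ≤ 4
  b_5=5 ≤ 5
  b_6=6 ≤ 6
All bounds hold ⇒ YES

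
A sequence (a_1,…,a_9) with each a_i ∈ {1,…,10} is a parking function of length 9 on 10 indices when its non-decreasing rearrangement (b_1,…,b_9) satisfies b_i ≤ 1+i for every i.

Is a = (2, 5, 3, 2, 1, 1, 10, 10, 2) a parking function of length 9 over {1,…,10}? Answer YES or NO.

Order a: b = (1, 1, 2, 2, 2, 3, 5, 10, 10).
  b_1=1 ≤ 2
  b_2=1 ≤ 3
  b_3=2 ≤ 4
  b_4=2 ≤ 5
  b_5=2 ≤ 6
  b_6=3 ≤ 7
  b_7=5 ≤ 8
  b_8=10 > 9
  fails at i=8 ⇒ NO

NO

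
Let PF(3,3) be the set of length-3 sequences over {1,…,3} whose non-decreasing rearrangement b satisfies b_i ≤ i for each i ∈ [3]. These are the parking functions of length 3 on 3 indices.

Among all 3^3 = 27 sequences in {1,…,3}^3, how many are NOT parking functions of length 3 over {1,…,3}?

|PF(3,3)| = (4−3)·4^(3−1) = 1×16 = 16
One tuple (3,2,3) → sorted (2,3,3): b_1=2>1, not a PF.
So 27 − 16 = 11 fail.

11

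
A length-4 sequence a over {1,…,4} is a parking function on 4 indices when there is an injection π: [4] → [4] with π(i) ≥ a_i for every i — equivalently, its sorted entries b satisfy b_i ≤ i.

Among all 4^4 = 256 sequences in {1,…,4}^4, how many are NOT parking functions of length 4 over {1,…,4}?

|PF(4,4)| = 1·5^3 = 1×125 = 125 (Konheim–Weiss)
Example (3,1,4,3) → sorted (1,3,3,4): b_2=3>2, not a PF.
So 256 − 125 = 131 fail.

131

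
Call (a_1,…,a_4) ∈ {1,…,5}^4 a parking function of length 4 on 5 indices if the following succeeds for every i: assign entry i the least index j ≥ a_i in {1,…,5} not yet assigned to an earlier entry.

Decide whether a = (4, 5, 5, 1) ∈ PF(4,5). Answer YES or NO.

Sorted: b = (1, 4, 5, 5).
  b_1=1 ≤ 2
  b_2=4 > 3
  fails at i=2 ⇒ NO

NO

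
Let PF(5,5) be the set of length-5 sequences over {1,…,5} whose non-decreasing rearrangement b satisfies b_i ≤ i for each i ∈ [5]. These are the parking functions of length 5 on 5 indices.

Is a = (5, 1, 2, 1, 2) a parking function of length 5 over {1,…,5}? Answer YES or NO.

Order a: b = (1, 1, 2, 2, 5).
  b_1=1 ≤ 1
  b_2=1 ≤ 2
  b_3=2 ≤ 3
  b_4=2 ≤ 4
  b_5=5 ≤ 5
All bounds hold ⇒ YES

YES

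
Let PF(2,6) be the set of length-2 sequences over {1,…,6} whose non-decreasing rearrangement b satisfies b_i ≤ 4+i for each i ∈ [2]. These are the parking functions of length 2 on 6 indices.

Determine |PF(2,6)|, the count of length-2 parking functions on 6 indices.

Count = (6−2+1)·(6+1)^(2−1) = 5×7 = 35 (Konheim–Weiss)
Check (3,5) → sorted (3,5): b_i ≤ 4+i ∀i, a PF.

35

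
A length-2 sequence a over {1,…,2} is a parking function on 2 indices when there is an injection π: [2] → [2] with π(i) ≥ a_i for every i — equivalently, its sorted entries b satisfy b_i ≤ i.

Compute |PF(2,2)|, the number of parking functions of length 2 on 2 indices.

|PF| = (3−2)·3^(2−1) = 1·3 = 3 (Pollak)
Example (2,1) → sorted (1,2): b_i ≤ i ∀i, a PF.

3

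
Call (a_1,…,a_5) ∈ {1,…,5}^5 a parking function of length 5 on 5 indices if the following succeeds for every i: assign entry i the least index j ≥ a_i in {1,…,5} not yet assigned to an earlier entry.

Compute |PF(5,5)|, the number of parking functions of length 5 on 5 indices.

#PF = (6−5)·6^(5−1) = 1×1296 = 1296 (Pollak)
One tuple (2,1,4,1,1) → sorted (1,1,1,2,4): b_i ≤ i ∀i, a PF.

1296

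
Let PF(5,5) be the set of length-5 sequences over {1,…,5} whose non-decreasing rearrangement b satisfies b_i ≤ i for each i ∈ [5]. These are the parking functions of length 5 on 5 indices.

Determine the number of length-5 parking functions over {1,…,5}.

1296

Count = (5−5+1)·(5+1)^(5−1) = 1×1296 = 1296
Check (4,1,1,2,5) → sorted (1,1,2,4,5): b_i ≤ i ∀i, a PF.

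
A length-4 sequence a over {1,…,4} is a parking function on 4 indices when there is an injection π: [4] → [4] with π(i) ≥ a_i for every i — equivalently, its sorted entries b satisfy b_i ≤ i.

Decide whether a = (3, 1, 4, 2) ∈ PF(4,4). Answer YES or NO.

YES

Rearranged: b = (1, 2, 3, 4).
  b_1=1 ≤ 1
  b_2=2 ≤ 2
  b_3=3 ≤ 3
  b_4=4 ≤ 4
All bounds hold ⇒ YES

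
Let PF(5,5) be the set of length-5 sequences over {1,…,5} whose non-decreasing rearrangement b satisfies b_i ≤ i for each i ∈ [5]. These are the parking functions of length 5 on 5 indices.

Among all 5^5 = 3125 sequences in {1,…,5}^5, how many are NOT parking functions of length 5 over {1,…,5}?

1829

|PF| = (5+1−5)·(5+1)^{5−1} = 1×1296 = 1296 (Konheim–Weiss)
Check (5,4,5,3,2) → sorted (2,3,4,5,5): b_1=2>1, not a PF.
So 3125 − 1296 = 1829 fail.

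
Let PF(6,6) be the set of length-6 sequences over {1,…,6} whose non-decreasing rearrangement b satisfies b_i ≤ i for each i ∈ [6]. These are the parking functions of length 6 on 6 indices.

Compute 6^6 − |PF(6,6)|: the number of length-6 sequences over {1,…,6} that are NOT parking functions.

|PF| = (6−6+1)·(6+1)^(6−1) = 1·16807 = 16807 [KW]
Check (4,6,2,2,2,5) → sorted (2,2,2,4,5,6): b_1=2>1, not a PF.
Total 46656; non-PF = 46656−16807 = 29849

29849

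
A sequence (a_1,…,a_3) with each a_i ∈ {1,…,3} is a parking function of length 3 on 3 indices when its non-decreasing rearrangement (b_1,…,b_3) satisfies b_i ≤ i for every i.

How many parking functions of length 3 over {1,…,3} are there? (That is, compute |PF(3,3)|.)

16

|PF(3,3)| = 1·4^2 = 1 · 16 = 16 (Pollak)
One tuple (2,1,3) → sorted (1,2,3): b_i ≤ i ∀i, a PF.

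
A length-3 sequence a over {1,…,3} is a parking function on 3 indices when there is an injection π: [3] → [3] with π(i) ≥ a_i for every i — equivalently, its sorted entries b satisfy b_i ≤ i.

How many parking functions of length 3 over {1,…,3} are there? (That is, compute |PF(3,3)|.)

16

|PF| = 1·4^2 = 1×16 = 16
Check (2,1,2) → sorted (1,2,2): b_i ≤ i ∀i, a PF.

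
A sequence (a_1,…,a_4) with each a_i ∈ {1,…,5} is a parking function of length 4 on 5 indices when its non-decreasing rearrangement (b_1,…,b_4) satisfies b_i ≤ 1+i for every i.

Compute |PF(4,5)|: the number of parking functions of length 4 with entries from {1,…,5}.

Count = 2·6^3 = 2×216 = 432 (Pollak)
E.g. (1,2,3,2) → sorted (1,2,2,3): b_i ≤ 1+i ∀i, a PF.

432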